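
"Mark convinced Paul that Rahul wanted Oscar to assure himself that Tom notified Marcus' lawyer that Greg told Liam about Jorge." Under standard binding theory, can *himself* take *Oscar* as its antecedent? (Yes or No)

Yes

*himself* is a reflexive; Principle A requires it to be bound within its binding domain — the clause headed by 'assure'.
— Oscar: subject of the clause headed by 'assure'; c-commands the reflexive within its binding domain — allowed (Principle A).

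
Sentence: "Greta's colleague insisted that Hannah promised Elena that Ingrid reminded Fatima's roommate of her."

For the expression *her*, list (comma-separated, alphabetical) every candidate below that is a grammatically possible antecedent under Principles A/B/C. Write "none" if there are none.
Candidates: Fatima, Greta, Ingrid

Fatima, Greta

*her* is a pronoun; Principle B requires it to be free in its binding domain — the clause headed by 'reminded'.
— Fatima: possessor inside the object DP of the clause headed by 'reminded'; does not c-command the pronoun — Principle B does not apply; allowed.
— Greta: possessor inside the subject DP of the matrix clause; does not c-command the pronoun — Principle B does not apply; allowed.
— Ingrid: subject of the clause headed by 'reminded'; c-commands the pronoun within its binding domain — blocked (Principle B).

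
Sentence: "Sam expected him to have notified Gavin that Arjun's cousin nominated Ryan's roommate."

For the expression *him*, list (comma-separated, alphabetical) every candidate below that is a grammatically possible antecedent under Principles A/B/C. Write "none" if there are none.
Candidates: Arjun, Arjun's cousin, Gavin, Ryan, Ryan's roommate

none

*him* is a pronoun; Principle B requires it to be free in its binding domain — the matrix clause.
— Arjun: possessor inside the subject DP of the clause headed by 'nominated'; is c-commanded by the pronoun; coreference would bind this R-expression — blocked (Principle C).
— Arjun's cousin: subject of the clause headed by 'nominated'; is c-commanded by the pronoun; coreference would bind this R-expression — blocked (Principle C).
— Gavin: object of the clause headed by 'notified'; is c-commanded by the pronoun; coreference would bind this R-expression — blocked (Principle C).
— Ryan: possessor inside the object DP of the clause headed by 'nominated'; is c-commanded by the pronoun; coreference would bind this R-expression — blocked (Principle C).
— Ryan's roommate: object of the clause headed by 'nominated'; is c-commanded by the pronoun; coreference would bind this R-expression — blocked (Principle C).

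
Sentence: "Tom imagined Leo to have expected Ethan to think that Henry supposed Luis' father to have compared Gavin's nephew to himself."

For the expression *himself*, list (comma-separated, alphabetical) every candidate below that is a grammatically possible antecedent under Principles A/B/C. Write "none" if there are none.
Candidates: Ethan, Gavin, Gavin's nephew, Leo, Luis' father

Gavin's nephew, Luis' father

*himself* is a reflexive; Principle A requires it to be bound within its binding domain — the clause headed by 'compared'.
— Ethan: subject of the clause headed by 'think'; c-commands the reflexive but lies outside its binding domain — cannot bind it (Principle A).
— Gavin: possessor inside the object DP of the clause headed by 'compared'; does not c-command the reflexive — cannot bind it (Principle A).
— Gavin's nephew: object of the clause headed by 'compared'; c-commands the reflexive within its binding domain — allowed (Principle A).
— Leo: subject of the clause headed by 'expected'; c-commands the reflexive but lies outside its binding domain — cannot bind it (Principle A).
— Luis' father: subject of the clause headed by 'compared'; c-commands the reflexive within its binding domain — allowed (Principle A).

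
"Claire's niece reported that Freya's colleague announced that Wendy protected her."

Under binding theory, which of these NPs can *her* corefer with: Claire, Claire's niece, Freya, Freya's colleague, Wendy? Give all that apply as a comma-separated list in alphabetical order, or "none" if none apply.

Claire, Claire's niece, Freya, Freya's colleague

*her* is a pronoun; Principle B requires it to be free in its binding domain — the clause headed by 'protected'.
— Claire: possessor inside the subject DP of the matrix clause; does not c-command the pronoun — Principle B does not apply; allowed.
— Claire's niece: subject of the matrix clause; c-commands the pronoun but lies outside its binding domain — allowed.
— Freya: possessor inside the subject DP of the clause headed by 'announced'; does not c-command the pronoun — Principle B does not apply; allowed.
— Freya's colleague: subject of the clause headed by 'announced'; c-commands the pronoun but lies outside its binding domain — allowed.
— Wendy: subject of the clause headed by 'protected'; c-commands the pronoun within its binding domain — blocked (Principle B).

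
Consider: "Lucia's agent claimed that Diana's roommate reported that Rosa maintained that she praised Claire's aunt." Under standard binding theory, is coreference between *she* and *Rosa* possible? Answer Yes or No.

*Rosa* is an R-expression; Principle C requires it to be free (not bound by any c-commanding expression).
— she: subject of the clause headed by 'praised'; the pronoun does not c-command the R-expression — coreference allowed.

Yes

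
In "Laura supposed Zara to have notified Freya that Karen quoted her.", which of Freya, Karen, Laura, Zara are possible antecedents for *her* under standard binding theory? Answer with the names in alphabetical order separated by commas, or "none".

*her* is a pronoun; Principle B requires it to be free in its binding domain — the clause headed by 'quoted'.
— Freya: object of the clause headed by 'notified'; c-commands the pronoun but lies outside its binding domain — allowed.
— Karen: subject of the clause headed by 'quoted'; c-commands the pronoun within its binding domain — blocked (Principle B).
— Laura: subject of the matrix clause; c-commands the pronoun but lies outside its binding domain — allowed.
— Zara: subject of the clause headed by 'notified'; c-commands the pronoun but lies outside its binding domain — allowed.

Freya, Laura, Zara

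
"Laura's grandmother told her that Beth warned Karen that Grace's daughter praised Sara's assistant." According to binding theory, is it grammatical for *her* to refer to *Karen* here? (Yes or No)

*Karen* is an R-expression; Principle C requires it to be free (not bound by any c-commanding expression).
— her: object of the matrix clause; the pronoun c-commands the R-expression — coreference blocked (Principle C).

No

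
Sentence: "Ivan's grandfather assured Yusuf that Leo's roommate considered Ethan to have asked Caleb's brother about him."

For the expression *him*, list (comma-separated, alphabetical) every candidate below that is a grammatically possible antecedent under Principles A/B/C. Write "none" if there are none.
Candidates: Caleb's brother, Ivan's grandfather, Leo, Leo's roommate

Ivan's grandfather, Leo, Leo's roommate

*him* is a pronoun; Principle B requires it to be free in its binding domain — the clause headed by 'asked'.
— Caleb's brother: object of the clause headed by 'asked'; c-commands the pronoun within its binding domain — blocked (Principle B).
— Ivan's grandfather: subject of the matrix clause; c-commands the pronoun but lies outside its binding domain — allowed.
— Leo: possessor inside the subject DP of the clause headed by 'considered'; does not c-command the pronoun — Principle B does not apply; allowed.
— Leo's roommate: subject of the clause headed by 'considered'; c-commands the pronoun but lies outside its binding domain — allowed.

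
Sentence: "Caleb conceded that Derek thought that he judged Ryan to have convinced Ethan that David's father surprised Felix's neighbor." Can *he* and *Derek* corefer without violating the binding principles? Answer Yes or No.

*Derek* is an R-expression; Principle C requires it to be free (not bound by any c-commanding expression).
— he: subject of the clause headed by 'judged'; the pronoun does not c-command the R-expression — coreference allowed.

Yes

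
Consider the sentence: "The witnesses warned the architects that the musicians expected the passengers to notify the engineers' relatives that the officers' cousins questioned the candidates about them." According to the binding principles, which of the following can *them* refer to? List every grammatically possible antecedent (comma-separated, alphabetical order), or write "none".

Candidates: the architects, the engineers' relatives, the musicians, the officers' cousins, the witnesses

*them* is a pronoun; Principle B requires it to be free in its binding domain — the clause headed by 'questioned'.
— the architects: object of the matrix clause; c-commands the pronoun but lies outside its binding domain — allowed.
— the engineers' relatives: object of the clause headed by 'notify'; c-commands the pronoun but lies outside its binding domain — allowed.
— the musicians: subject of the clause headed by 'expected'; c-commands the pronoun but lies outside its binding domain — allowed.
— the officers' cousins: subject of the clause headed by 'questioned'; c-commands the pronoun within its binding domain — blocked (Principle B).
— the witnesses: subject of the matrix clause; c-commands the pronoun but lies outside its binding domain — allowed.

the architects, the engineers' relatives, the musicians, the witnesses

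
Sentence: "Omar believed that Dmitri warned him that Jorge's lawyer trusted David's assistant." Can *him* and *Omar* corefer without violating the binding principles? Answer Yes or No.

Yes

*Omar* is an R-expression; Principle C requires it to be free (not bound by any c-commanding expression).
— him: object of the clause headed by 'warned'; the pronoun does not c-command the R-expression — coreference allowed.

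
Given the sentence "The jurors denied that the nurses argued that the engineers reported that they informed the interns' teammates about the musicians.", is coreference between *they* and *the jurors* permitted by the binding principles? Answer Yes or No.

Yes

*they* is a pronoun; Principle B requires it to be free in its binding domain — the clause headed by 'informed'.
— the jurors: subject of the matrix clause; c-commands the pronoun but lies outside its binding domain — allowed.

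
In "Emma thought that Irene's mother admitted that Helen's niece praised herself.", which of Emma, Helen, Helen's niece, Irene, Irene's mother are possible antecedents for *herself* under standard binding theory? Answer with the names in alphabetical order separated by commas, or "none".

*herself* is a reflexive; Principle A requires it to be bound within its binding domain — the clause headed by 'praised'.
— Emma: subject of the matrix clause; c-commands the reflexive but lies outside its binding domain — cannot bind it (Principle A).
— Helen: possessor inside the subject DP of the clause headed by 'praised'; does not c-command the reflexive — cannot bind it (Principle A).
— Helen's niece: subject of the clause headed by 'praised'; c-commands the reflexive within its binding domain — allowed (Principle A).
— Irene: possessor inside the subject DP of the clause headed by 'admitted'; does not c-command the reflexive — cannot bind it (Principle A).
— Irene's mother: subject of the clause headed by 'admitted'; c-commands the reflexive but lies outside its binding domain — cannot bind it (Principle A).

Helen's niece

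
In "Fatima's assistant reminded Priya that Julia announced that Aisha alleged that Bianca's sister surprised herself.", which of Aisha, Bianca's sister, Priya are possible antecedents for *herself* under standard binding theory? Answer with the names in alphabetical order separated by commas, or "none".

Bianca's sister

*herself* is a reflexive; Principle A requires it to be bound within its binding domain — the clause headed by 'surprised'.
— Aisha: subject of the clause headed by 'alleged'; c-commands the reflexive but lies outside its binding domain — cannot bind it (Principle A).
— Bianca's sister: subject of the clause headed by 'surprised'; c-commands the reflexive within its binding domain — allowed (Principle A).
— Priya: object of the matrix clause; c-commands the reflexive but lies outside its binding domain — cannot bind it (Principle A).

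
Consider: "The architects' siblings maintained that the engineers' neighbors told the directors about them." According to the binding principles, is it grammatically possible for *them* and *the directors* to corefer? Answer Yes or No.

No

*them* is a pronoun; Principle B requires it to be free in its binding domain — the clause headed by 'told'.
— the directors: object of the clause headed by 'told'; c-commands the pronoun within its binding domain — blocked (Principle B).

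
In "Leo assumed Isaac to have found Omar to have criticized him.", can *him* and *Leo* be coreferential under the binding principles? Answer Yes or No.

*Leo* is an R-expression; Principle C requires it to be free (not bound by any c-commanding expression).
— him: object of the clause headed by 'criticized'; the pronoun does not c-command the R-expression — coreference allowed.

Yes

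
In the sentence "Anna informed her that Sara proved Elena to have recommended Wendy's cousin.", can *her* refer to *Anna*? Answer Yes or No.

*her* is a pronoun; Principle B requires it to be free in its binding domain — the matrix clause.
— Anna: subject of the matrix clause; c-commands the pronoun within its binding domain — blocked (Principle B).

No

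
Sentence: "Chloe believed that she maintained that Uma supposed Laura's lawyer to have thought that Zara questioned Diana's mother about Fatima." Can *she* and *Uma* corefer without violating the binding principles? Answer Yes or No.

*Uma* is an R-expression; Principle C requires it to be free (not bound by any c-commanding expression).
— she: subject of the clause headed by 'maintained'; the pronoun c-commands the R-expression — coreference blocked (Principle C).

No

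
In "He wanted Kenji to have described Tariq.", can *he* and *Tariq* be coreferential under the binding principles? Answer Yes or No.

*Tariq* is an R-expression; Principle C requires it to be free (not bound by any c-commanding expression).
— he: subject of the matrix clause; the pronoun c-commands the R-expression — coreference blocked (Principle C).

No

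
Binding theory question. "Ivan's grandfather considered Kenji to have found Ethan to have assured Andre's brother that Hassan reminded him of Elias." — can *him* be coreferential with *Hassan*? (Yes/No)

No

*him* is a pronoun; Principle B requires it to be free in its binding domain — the clause headed by 'reminded'.
— Hassan: subject of the clause headed by 'reminded'; c-commands the pronoun within its binding domain — blocked (Principle B).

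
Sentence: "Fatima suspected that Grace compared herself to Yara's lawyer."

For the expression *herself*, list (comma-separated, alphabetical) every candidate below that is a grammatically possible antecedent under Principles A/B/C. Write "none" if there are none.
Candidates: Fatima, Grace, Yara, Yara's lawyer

Grace

*herself* is a reflexive; Principle A requires it to be bound within its binding domain — the clause headed by 'compared'.
— Fatima: subject of the matrix clause; c-commands the reflexive but lies outside its binding domain — cannot bind it (Principle A).
— Grace: subject of the clause headed by 'compared'; c-commands the reflexive within its binding domain — allowed (Principle A).
— Yara: possessor inside the second object DP of the clause headed by 'compared'; does not c-command the reflexive — cannot bind it (Principle A).
— Yara's lawyer: second object of the clause headed by 'compared'; does not c-command the reflexive — cannot bind it (Principle A).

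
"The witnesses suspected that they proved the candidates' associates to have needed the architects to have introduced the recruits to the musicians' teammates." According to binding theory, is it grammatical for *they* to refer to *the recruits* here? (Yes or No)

*the recruits* is an R-expression; Principle C requires it to be free (not bound by any c-commanding expression).
— they: subject of the clause headed by 'proved'; the pronoun c-commands the R-expression — coreference blocked (Principle C).

No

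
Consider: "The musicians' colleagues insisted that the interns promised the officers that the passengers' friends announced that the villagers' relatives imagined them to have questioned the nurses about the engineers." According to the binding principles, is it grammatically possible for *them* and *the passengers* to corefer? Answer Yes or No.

*them* is a pronoun; Principle B requires it to be free in its binding domain — the clause headed by 'imagined'.
— the passengers: possessor inside the subject DP of the clause headed by 'announced'; does not c-command the pronoun — Principle B does not apply; allowed.

Yes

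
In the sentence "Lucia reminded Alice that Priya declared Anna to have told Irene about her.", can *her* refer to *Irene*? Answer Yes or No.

No

*her* is a pronoun; Principle B requires it to be free in its binding domain — the clause headed by 'told'.
— Irene: object of the clause headed by 'told'; c-commands the pronoun within its binding domain — blocked (Principle B).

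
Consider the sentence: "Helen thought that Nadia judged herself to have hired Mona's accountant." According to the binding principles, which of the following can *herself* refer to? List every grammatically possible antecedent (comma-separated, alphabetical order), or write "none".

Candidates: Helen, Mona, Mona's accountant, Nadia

Nadia

*herself* is a reflexive; Principle A requires it to be bound within its binding domain — the clause headed by 'judged'.
— Helen: subject of the matrix clause; c-commands the reflexive but lies outside its binding domain — cannot bind it (Principle A).
— Mona: possessor inside the object DP of the clause headed by 'hired'; does not c-command the reflexive — cannot bind it (Principle A).
— Mona's accountant: object of the clause headed by 'hired'; does not c-command the reflexive — cannot bind it (Principle A).
— Nadia: subject of the clause headed by 'judged'; c-commands the reflexive within its binding domain — allowed (Principle A).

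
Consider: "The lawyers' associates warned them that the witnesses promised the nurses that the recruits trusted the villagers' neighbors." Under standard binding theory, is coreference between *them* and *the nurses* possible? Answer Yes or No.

No

*the nurses* is an R-expression; Principle C requires it to be free (not bound by any c-commanding expression).
— them: object of the matrix clause; the pronoun c-commands the R-expression — coreference blocked (Principle C).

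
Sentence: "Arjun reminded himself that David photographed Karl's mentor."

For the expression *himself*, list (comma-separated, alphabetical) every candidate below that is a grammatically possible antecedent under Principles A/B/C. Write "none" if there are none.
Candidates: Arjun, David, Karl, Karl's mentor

*himself* is a reflexive; Principle A requires it to be bound within its binding domain — the matrix clause.
— Arjun: subject of the matrix clause; c-commands the reflexive within its binding domain — allowed (Principle A).
— David: subject of the clause headed by 'photographed'; does not c-command the reflexive — cannot bind it (Principle A).
— Karl: possessor inside the object DP of the clause headed by 'photographed'; does not c-command the reflexive — cannot bind it (Principle A).
— Karl's mentor: object of the clause headed by 'photographed'; does not c-command the reflexive — cannot bind it (Principle A).

Arjun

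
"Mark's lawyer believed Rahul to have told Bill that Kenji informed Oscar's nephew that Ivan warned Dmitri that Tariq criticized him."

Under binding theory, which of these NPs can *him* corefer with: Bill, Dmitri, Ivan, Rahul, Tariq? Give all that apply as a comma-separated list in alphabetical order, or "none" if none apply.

Bill, Dmitri, Ivan, Rahul

*him* is a pronoun; Principle B requires it to be free in its binding domain — the clause headed by 'criticized'.
— Bill: object of the clause headed by 'told'; c-commands the pronoun but lies outside its binding domain — allowed.
— Dmitri: object of the clause headed by 'warned'; c-commands the pronoun but lies outside its binding domain — allowed.
— Ivan: subject of the clause headed by 'warned'; c-commands the pronoun but lies outside its binding domain — allowed.
— Rahul: subject of the clause headed by 'told'; c-commands the pronoun but lies outside its binding domain — allowed.
— Tariq: subject of the clause headed by 'criticized'; c-commands the pronoun within its binding domain — blocked (Principle B).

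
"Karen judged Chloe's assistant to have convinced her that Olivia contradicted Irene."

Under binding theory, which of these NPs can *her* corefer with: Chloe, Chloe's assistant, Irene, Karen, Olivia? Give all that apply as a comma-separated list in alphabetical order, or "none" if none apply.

Chloe, Karen

*her* is a pronoun; Principle B requires it to be free in its binding domain — the clause headed by 'convinced'.
— Chloe: possessor inside the subject DP of the clause headed by 'convinced'; does not c-command the pronoun — Principle B does not apply; allowed.
— Chloe's assistant: subject of the clause headed by 'convinced'; c-commands the pronoun within its binding domain — blocked (Principle B).
— Irene: object of the clause headed by 'contradicted'; is c-commanded by the pronoun; coreference would bind this R-expression — blocked (Principle C).
— Karen: subject of the matrix clause; c-commands the pronoun but lies outside its binding domain — allowed.
— Olivia: subject of the clause headed by 'contradicted'; is c-commanded by the pronoun; coreference would bind this R-expression — blocked (Principle C).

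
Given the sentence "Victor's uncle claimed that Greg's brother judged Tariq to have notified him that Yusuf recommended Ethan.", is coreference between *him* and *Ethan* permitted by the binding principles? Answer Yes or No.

*him* is a pronoun; Principle B requires it to be free in its binding domain — the clause headed by 'notified'.
— Ethan: object of the clause headed by 'recommended'; is c-commanded by the pronoun; coreference would bind this R-expression — blocked (Principle C).

No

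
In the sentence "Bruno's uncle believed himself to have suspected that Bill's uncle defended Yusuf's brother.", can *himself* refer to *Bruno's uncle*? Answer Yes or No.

Yes

*himself* is a reflexive; Principle A requires it to be bound within its binding domain — the matrix clause.
— Bruno's uncle: subject of the matrix clause; c-commands the reflexive within its binding domain — allowed (Principle A).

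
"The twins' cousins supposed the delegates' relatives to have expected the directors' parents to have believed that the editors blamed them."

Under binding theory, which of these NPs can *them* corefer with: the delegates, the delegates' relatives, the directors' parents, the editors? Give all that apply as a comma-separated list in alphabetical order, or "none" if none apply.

*them* is a pronoun; Principle B requires it to be free in its binding domain — the clause headed by 'blamed'.
— the delegates: possessor inside the subject DP of the clause headed by 'expected'; does not c-command the pronoun — Principle B does not apply; allowed.
— the delegates' relatives: subject of the clause headed by 'expected'; c-commands the pronoun but lies outside its binding domain — allowed.
— the directors' parents: subject of the clause headed by 'believed'; c-commands the pronoun but lies outside its binding domain — allowed.
— the editors: subject of the clause headed by 'blamed'; c-commands the pronoun within its binding domain — blocked (Principle B).

the delegates, the delegates' relatives, the directors' parents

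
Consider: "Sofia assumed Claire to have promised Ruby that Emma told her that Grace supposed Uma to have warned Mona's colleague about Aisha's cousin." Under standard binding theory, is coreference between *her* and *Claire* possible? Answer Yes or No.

Yes

*Claire* is an R-expression; Principle C requires it to be free (not bound by any c-commanding expression).
— her: object of the clause headed by 'told'; the pronoun does not c-command the R-expression — coreference allowed.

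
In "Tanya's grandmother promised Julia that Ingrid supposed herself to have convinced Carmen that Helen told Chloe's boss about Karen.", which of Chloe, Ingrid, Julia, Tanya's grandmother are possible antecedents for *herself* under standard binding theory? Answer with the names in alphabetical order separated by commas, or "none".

*herself* is a reflexive; Principle A requires it to be bound within its binding domain — the clause headed by 'supposed'.
— Chloe: possessor inside the object DP of the clause headed by 'told'; does not c-command the reflexive — cannot bind it (Principle A).
— Ingrid: subject of the clause headed by 'supposed'; c-commands the reflexive within its binding domain — allowed (Principle A).
— Julia: object of the matrix clause; c-commands the reflexive but lies outside its binding domain — cannot bind it (Principle A).
— Tanya's grandmother: subject of the matrix clause; c-commands the reflexive but lies outside its binding domain — cannot bind it (Principle A).

Ingrid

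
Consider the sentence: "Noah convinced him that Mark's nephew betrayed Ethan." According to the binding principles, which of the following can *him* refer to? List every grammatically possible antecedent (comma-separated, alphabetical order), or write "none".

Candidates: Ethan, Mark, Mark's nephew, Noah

none

*him* is a pronoun; Principle B requires it to be free in its binding domain — the matrix clause.
— Ethan: object of the clause headed by 'betrayed'; is c-commanded by the pronoun; coreference would bind this R-expression — blocked (Principle C).
— Mark: possessor inside the subject DP of the clause headed by 'betrayed'; is c-commanded by the pronoun; coreference would bind this R-expression — blocked (Principle C).
— Mark's nephew: subject of the clause headed by 'betrayed'; is c-commanded by the pronoun; coreference would bind this R-expression — blocked (Principle C).
— Noah: subject of the matrix clause; c-commands the pronoun within its binding domain — blocked (Principle B).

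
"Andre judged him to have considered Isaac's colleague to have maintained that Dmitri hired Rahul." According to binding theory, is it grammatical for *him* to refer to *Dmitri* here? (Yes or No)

*Dmitri* is an R-expression; Principle C requires it to be free (not bound by any c-commanding expression).
— him: subject of the clause headed by 'considered'; the pronoun c-commands the R-expression — coreference blocked (Principle C).

No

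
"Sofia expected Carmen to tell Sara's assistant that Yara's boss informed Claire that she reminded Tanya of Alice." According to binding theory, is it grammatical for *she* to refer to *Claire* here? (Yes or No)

*Claire* is an R-expression; Principle C requires it to be free (not bound by any c-commanding expression).
— she: subject of the clause headed by 'reminded'; the pronoun does not c-command the R-expression — coreference allowed.

Yes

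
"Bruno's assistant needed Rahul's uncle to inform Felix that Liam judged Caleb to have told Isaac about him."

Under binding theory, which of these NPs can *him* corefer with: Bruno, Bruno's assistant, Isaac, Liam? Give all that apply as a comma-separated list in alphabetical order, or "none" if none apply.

Bruno, Bruno's assistant, Liam

*him* is a pronoun; Principle B requires it to be free in its binding domain — the clause headed by 'told'.
— Bruno: possessor inside the subject DP of the matrix clause; does not c-command the pronoun — Principle B does not apply; allowed.
— Bruno's assistant: subject of the matrix clause; c-commands the pronoun but lies outside its binding domain — allowed.
— Isaac: object of the clause headed by 'told'; c-commands the pronoun within its binding domain — blocked (Principle B).
— Liam: subject of the clause headed by 'judged'; c-commands the pronoun but lies outside its binding domain — allowed.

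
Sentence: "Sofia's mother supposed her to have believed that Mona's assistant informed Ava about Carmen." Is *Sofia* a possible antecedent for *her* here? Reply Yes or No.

*her* is a pronoun; Principle B requires it to be free in its binding domain — the matrix clause.
— Sofia: possessor inside the subject DP of the matrix clause; does not c-command the pronoun — Principle B does not apply; allowed.

Yes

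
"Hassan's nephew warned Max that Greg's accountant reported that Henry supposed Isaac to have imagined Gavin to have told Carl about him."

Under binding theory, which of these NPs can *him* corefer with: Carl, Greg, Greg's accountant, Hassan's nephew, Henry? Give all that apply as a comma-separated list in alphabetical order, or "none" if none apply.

*him* is a pronoun; Principle B requires it to be free in its binding domain — the clause headed by 'told'.
— Carl: object of the clause headed by 'told'; c-commands the pronoun within its binding domain — blocked (Principle B).
— Greg: possessor inside the subject DP of the clause headed by 'reported'; does not c-command the pronoun — Principle B does not apply; allowed.
— Greg's accountant: subject of the clause headed by 'reported'; c-commands the pronoun but lies outside its binding domain — allowed.
— Hassan's nephew: subject of the matrix clause; c-commands the pronoun but lies outside its binding domain — allowed.
— Henry: subject of the clause headed by 'supposed'; c-commands the pronoun but lies outside its binding domain — allowed.

Greg, Greg's accountant, Hassan's nephew, Henry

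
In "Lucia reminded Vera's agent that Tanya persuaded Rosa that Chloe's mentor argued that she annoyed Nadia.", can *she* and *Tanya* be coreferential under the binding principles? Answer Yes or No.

Yes

*Tanya* is an R-expression; Principle C requires it to be free (not bound by any c-commanding expression).
— she: subject of the clause headed by 'annoyed'; the pronoun does not c-command the R-expression — coreference allowed.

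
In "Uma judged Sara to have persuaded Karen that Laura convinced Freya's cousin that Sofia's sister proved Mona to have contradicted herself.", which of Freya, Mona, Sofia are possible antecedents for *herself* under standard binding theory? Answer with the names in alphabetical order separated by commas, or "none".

Mona

*herself* is a reflexive; Principle A requires it to be bound within its binding domain — the clause headed by 'contradicted'.
— Freya: possessor inside the object DP of the clause headed by 'convinced'; does not c-command the reflexive — cannot bind it (Principle A).
— Mona: subject of the clause headed by 'contradicted'; c-commands the reflexive within its binding domain — allowed (Principle A).
— Sofia: possessor inside the subject DP of the clause headed by 'proved'; does not c-command the reflexive — cannot bind it (Principle A).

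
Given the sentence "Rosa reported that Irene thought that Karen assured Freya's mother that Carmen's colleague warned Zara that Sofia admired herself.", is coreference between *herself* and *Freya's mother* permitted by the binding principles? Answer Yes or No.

*herself* is a reflexive; Principle A requires it to be bound within its binding domain — the clause headed by 'admired'.
— Freya's mother: object of the clause headed by 'assured'; c-commands the reflexive but lies outside its binding domain — cannot bind it (Principle A).

No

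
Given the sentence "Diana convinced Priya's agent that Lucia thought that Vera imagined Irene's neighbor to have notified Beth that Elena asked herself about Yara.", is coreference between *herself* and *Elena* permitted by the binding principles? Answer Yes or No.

Yes

*herself* is a reflexive; Principle A requires it to be bound within its binding domain — the clause headed by 'asked'.
— Elena: subject of the clause headed by 'asked'; c-commands the reflexive within its binding domain — allowed (Principle A).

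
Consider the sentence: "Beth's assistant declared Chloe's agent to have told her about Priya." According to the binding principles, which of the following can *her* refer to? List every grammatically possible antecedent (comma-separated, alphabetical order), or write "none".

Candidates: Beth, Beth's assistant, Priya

Beth, Beth's assistant

*her* is a pronoun; Principle B requires it to be free in its binding domain — the clause headed by 'told'.
— Beth: possessor inside the subject DP of the matrix clause; does not c-command the pronoun — Principle B does not apply; allowed.
— Beth's assistant: subject of the matrix clause; c-commands the pronoun but lies outside its binding domain — allowed.
— Priya: second object of the clause headed by 'told'; is c-commanded by the pronoun; coreference would bind this R-expression — blocked (Principle C).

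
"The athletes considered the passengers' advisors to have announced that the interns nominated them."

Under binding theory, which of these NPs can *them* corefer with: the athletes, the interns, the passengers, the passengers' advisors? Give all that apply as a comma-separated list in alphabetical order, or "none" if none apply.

*them* is a pronoun; Principle B requires it to be free in its binding domain — the clause headed by 'nominated'.
— the athletes: subject of the matrix clause; c-commands the pronoun but lies outside its binding domain — allowed.
— the interns: subject of the clause headed by 'nominated'; c-commands the pronoun within its binding domain — blocked (Principle B).
— the passengers: possessor inside the subject DP of the clause headed by 'announced'; does not c-command the pronoun — Principle B does not apply; allowed.
— the passengers' advisors: subject of the clause headed by 'announced'; c-commands the pronoun but lies outside its binding domain — allowed.

the athletes, the passengers, the passengers' advisors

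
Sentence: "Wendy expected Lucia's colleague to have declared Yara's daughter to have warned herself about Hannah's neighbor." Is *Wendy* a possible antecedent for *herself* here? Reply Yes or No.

*herself* is a reflexive; Principle A requires it to be bound within its binding domain — the clause headed by 'warned'.
— Wendy: subject of the matrix clause; c-commands the reflexive but lies outside its binding domain — cannot bind it (Principle A).

No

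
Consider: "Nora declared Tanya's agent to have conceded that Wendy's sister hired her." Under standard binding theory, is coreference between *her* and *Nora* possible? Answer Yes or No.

*Nora* is an R-expression; Principle C requires it to be free (not bound by any c-commanding expression).
— her: object of the clause headed by 'hired'; the pronoun does not c-command the R-expression — coreference allowed.

Yes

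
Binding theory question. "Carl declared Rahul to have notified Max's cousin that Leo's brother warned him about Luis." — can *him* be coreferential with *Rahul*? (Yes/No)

Yes

*him* is a pronoun; Principle B requires it to be free in its binding domain — the clause headed by 'warned'.
— Rahul: subject of the clause headed by 'notified'; c-commands the pronoun but lies outside its binding domain — allowed.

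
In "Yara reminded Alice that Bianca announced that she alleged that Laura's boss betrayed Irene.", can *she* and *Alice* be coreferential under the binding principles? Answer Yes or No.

*Alice* is an R-expression; Principle C requires it to be free (not bound by any c-commanding expression).
— she: subject of the clause headed by 'alleged'; the pronoun does not c-command the R-expression — coreference allowed.

Yes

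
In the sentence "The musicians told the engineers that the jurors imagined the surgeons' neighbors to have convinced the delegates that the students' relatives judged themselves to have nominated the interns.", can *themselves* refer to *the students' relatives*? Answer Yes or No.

*themselves* is a reflexive; Principle A requires it to be bound within its binding domain — the clause headed by 'judged'.
— the students' relatives: subject of the clause headed by 'judged'; c-commands the reflexive within its binding domain — allowed (Principle A).

Yes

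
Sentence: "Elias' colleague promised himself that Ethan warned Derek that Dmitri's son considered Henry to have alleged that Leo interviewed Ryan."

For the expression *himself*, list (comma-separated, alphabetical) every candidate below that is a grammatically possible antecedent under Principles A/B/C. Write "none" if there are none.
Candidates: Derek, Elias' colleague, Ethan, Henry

Elias' colleague

*himself* is a reflexive; Principle A requires it to be bound within its binding domain — the matrix clause.
— Derek: object of the clause headed by 'warned'; does not c-command the reflexive — cannot bind it (Principle A).
— Elias' colleague: subject of the matrix clause; c-commands the reflexive within its binding domain — allowed (Principle A).
— Ethan: subject of the clause headed by 'warned'; does not c-command the reflexive — cannot bind it (Principle A).
— Henry: subject of the clause headed by 'alleged'; does not c-command the reflexive — cannot bind it (Principle A).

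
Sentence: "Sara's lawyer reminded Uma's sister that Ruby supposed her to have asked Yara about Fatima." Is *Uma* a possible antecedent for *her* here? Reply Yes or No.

Yes

*her* is a pronoun; Principle B requires it to be free in its binding domain — the clause headed by 'supposed'.
— Uma: possessor inside the object DP of the matrix clause; does not c-command the pronoun — Principle B does not apply; allowed.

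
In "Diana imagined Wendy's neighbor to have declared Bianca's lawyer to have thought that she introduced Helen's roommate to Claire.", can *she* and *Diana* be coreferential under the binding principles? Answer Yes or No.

Yes

*Diana* is an R-expression; Principle C requires it to be free (not bound by any c-commanding expression).
— she: subject of the clause headed by 'introduced'; the pronoun does not c-command the R-expression — coreference allowed.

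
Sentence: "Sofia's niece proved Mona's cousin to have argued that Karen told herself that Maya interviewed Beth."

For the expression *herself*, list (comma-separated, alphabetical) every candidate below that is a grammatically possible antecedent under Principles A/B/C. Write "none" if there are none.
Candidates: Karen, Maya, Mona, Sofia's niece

Karen

*herself* is a reflexive; Principle A requires it to be bound within its binding domain — the clause headed by 'told'.
— Karen: subject of the clause headed by 'told'; c-commands the reflexive within its binding domain — allowed (Principle A).
— Maya: subject of the clause headed by 'interviewed'; does not c-command the reflexive — cannot bind it (Principle A).
— Mona: possessor inside the subject DP of the clause headed by 'argued'; does not c-command the reflexive — cannot bind it (Principle A).
— Sofia's niece: subject of the matrix clause; c-commands the reflexive but lies outside its binding domain — cannot bind it (Principle A).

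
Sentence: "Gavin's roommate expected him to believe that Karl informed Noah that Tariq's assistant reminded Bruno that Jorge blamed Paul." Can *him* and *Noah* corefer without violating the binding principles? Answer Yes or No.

No

*Noah* is an R-expression; Principle C requires it to be free (not bound by any c-commanding expression).
— him: subject of the clause headed by 'believe'; the pronoun c-commands the R-expression — coreference blocked (Principle C).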